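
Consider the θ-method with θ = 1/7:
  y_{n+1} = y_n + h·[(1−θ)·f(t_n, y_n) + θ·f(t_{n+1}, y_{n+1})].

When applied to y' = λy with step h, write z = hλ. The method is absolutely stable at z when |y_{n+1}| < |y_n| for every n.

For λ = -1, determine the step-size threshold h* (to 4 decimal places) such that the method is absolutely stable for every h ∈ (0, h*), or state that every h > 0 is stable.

(-2.8000,0); λ=-1 ⇒ h* = (14/5)/1 = 2.8000.

Set f=λy, z=hλ:
  y_{n+1} = y_n + z·[6/7·y_n + 1/7·y_{n+1}] ⇒ (1 − 1/7z)y_{n+1} = (1 + 6/7z)y_n
  so R(z) = (1 + 6/7z)/(1 − 1/7z).

Need |R(x)|<1, x<0.
x=-1.28: |R|=0.0821
R=−1: 1+6/7x = −1+1/7x ⇒ -5/7x=2 ⇒ x=2/(-5/7)=-2.8000
Confirm numerically:
  x=-2.707: |R|=0.95210 <1
  x=-2.081: |R|=0.60412 <1
  x=-1.836: |R|=0.45450 <1
  x=-1.320: |R|=0.11058 <1
  x=-3.360: |R|=1.27027 >1
  x=-3.274: |R|=1.23068 >1
  x=-3.045: |R|=1.12195 >1
Stable set (-2.8000, 0).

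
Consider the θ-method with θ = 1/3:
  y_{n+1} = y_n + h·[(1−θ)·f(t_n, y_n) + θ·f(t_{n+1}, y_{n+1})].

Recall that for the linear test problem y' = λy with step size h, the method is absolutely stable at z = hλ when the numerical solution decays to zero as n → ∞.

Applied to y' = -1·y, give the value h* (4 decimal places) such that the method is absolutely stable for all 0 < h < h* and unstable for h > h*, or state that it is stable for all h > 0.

On y'=λy, z=hλ:
  y_{n+1} = y_n + z·[2/3·y_n + 1/3·y_{n+1}] ⇒ (1 − 1/3z)y_{n+1} = (1 + 2/3z)y_n
  Hence R(z) = (1 + 2/3z)/(1 − 1/3z).

Find x<0 with |R(x)|<1.
x=-1.09: |R|=0.2005
R=−1: 1+2/3x = −1+1/3x ⇒ -1/3x=2 ⇒ x=2/(-1/3)=-6.0000
Confirm numerically:
  x=-5.377: |R|=0.92563 <1
  x=-3.670: |R|=0.65067 <1
  x=-3.102: |R|=0.52507 <1
  x=-2.621: |R|=0.39886 <1
  x=-6.440: |R|=1.04661 >1
  x=-6.286: |R|=1.03080 >1
  x=-6.112: |R|=1.01229 >1
Stable set (-6.0000, 0).

(-6.0000,0); λ=-1 ⇒ h* = (6)/1 = 6.0000.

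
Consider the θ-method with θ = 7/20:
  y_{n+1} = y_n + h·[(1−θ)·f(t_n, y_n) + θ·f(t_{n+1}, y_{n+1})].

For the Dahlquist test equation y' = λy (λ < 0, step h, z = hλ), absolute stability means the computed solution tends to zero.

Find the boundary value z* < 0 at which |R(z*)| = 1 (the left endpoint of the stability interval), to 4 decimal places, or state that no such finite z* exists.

left endpoint -6.6667.

Test eqn y'=λy, z=hλ:
  y_{n+1} = y_n + z·[13/20·y_n + 7/20·y_{n+1}] ⇒ (1 − 7/20z)y_{n+1} = (1 + 13/20z)y_n
  Hence R(z) = (1 + 13/20z)/(1 − 7/20z).

Need |R(x)|<1, x<0.
x=-1.48: |R|=0.0250
R=−1: 1+13/20x = −1+7/20x ⇒ -3/10x=2 ⇒ x=2/(-3/10)=-6.6667
Confirm numerically:
  x=-4.698: |R|=0.77665 <1
  x=-3.929: |R|=0.65421 <1
  x=-3.600: |R|=0.59292 <1
  x=-3.075: |R|=0.48104 <1
  x=-7.191: |R|=1.04473 >1
  x=-6.782: |R|=1.01026 >1
  x=-6.695: |R|=1.00254 >1
Stable set (-6.6667, 0).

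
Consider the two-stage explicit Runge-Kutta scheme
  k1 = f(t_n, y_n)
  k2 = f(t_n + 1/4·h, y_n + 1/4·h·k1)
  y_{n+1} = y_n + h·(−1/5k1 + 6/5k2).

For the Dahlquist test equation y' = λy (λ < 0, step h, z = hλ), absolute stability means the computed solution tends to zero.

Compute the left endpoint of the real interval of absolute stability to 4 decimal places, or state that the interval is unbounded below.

z* = -3.3333.

Set f=λy, z=hλ:
  k1=λy_n ⇒ h·k1=z·y_n;  k2=λ(1+1/4z)y_n ⇒ h·k2=z(1+1/4z)y_n
  y_{n+1}/y_n = 1 − 1/5z + 6/5z(1+1/4z) = 1 + z + 3/10z²
  so R(z) = 1 + z + 3/10z².

Need |R(x)|<1, x<0.
x=-1.66: |R|=0.1667
R=1: x+3/10x²=0 ⇒ x=−10/3=-3.3333; min R=1−1/(4·3/10)=0.1667>−1
Confirm numerically:
  x=-3.261: |R|=0.92924 <1
  x=-2.935: |R|=0.64927 <1
  x=-2.675: |R|=0.47169 <1
  x=-3.650: |R|=1.34675 >1
  x=-3.354: |R|=1.02079 >1
Stable set (-3.3333, 0).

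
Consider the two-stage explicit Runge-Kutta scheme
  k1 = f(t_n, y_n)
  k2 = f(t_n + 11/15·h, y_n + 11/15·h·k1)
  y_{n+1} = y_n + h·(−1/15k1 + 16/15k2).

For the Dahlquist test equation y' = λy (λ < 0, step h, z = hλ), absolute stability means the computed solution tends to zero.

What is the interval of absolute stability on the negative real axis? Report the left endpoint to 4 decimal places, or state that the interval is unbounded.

Test eqn y'=λy, z=hλ:
  k1=λy_n ⇒ h·k1=z·y_n;  k2=λ(1+11/15z)y_n ⇒ h·k2=z(1+11/15z)y_n
  y_{n+1}/y_n = 1 − 1/15z + 16/15z(1+11/15z) = 1 + z + 176/225z²
  R(z) = 1 + z + 176/225z².

Need |R(x)|<1, x<0.
x=-1.54: |R|=1.3151
R=1: x+176/225x²=0 ⇒ x=−225/176=-1.2784; min R=1−1/(4·176/225)=0.6804>−1
Confirm numerically:
  x=-1.193: |R|=0.92030 <1
  x=-0.966: |R|=0.76394 <1
  x=-0.740: |R|=0.68834 <1
  x=-0.522: |R|=0.69114 <1
  x=-1.770: |R|=1.68062 >1
  x=-1.666: |R|=1.50510 >1
  x=-1.419: |R|=1.15605 >1
Interval (-1.2784, 0).

(-1.2784, 0).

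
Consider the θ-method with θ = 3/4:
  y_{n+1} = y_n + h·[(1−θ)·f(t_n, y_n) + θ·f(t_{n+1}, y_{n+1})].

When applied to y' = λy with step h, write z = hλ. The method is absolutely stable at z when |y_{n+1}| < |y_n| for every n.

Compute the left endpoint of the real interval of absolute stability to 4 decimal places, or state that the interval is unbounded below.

interval (−∞, 0).

On y'=λy, z=hλ:
  y_{n+1} = y_n + z·[1/4·y_n + 3/4·y_{n+1}] ⇒ (1 − 3/4z)y_{n+1} = (1 + 1/4z)y_n
  R(z) = (1 + 1/4z)/(1 − 3/4z).

Find x<0 with |R(x)|<1.
x=-1.71: |R|=0.2508
x=-2: |R|=0.2000
x=-10: |R|=0.1765
x=-100: |R|=0.3158
θ=3/4≥1/2 ⇒ |1+1/4x|<|1−3/4x| ∀x<0 ⇒ unbounded interval.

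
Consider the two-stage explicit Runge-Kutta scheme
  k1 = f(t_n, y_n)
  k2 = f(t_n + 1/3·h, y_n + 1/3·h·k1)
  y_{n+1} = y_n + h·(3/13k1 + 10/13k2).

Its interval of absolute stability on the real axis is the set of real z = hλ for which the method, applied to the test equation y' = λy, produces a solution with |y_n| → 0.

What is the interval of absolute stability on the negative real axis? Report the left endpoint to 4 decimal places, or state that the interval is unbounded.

z∈(-3.9000,0).

With y'=λy (z=hλ):
  k1=λy_n ⇒ h·k1=z·y_n;  k2=λ(1+1/3z)y_n ⇒ h·k2=z(1+1/3z)y_n
  y_{n+1}/y_n = 1 + 3/13z + 10/13z(1+1/3z) = 1 + z + 10/39z²
  R(z) = 1 + z + 10/39z².

Need |R(x)|<1, x<0.
x=-0.49: |R|=0.5716
R=1: x+10/39x²=0 ⇒ x=−39/10=-3.9000; min R=1−1/(4·10/39)=0.0250>−1
Confirm numerically:
  x=-3.363: |R|=0.53694 <1
  x=-1.706: |R|=0.04027 <1
  x=-1.666: |R|=0.04568 <1
  x=-4.069: |R|=1.17632 >1
  x=-4.044: |R|=1.14932 >1
  x=-4.025: |R|=1.12901 >1
Interval (-3.9000, 0).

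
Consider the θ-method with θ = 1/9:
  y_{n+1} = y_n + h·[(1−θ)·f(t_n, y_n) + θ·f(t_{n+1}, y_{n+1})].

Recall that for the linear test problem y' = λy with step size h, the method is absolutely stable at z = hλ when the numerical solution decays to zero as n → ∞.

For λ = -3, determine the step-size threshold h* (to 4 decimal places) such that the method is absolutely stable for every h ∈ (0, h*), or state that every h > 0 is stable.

(-2.5714,0); λ=-3 ⇒ h* = (18/7)/3 = 0.8571.

On y'=λy, z=hλ:
  y_{n+1} = y_n + z·[8/9·y_n + 1/9·y_{n+1}] ⇒ (1 − 1/9z)y_{n+1} = (1 + 8/9z)y_n
  R(z) = (1 + 8/9z)/(1 − 1/9z).

Need |R(x)|<1, x<0.
x=-1.31: |R|=0.1435
R=−1: 1+8/9x = −1+1/9x ⇒ -7/9x=2 ⇒ x=2/(-7/9)=-2.5714
Confirm numerically:
  x=-2.225: |R|=0.78396 <1
  x=-1.481: |R|=0.27173 <1
  x=-1.228: |R|=0.08056 <1
  x=-2.668: |R|=1.05794 >1
  x=-2.634: |R|=1.03765 >1
  x=-2.595: |R|=1.01423 >1
Stable set (-2.5714, 0).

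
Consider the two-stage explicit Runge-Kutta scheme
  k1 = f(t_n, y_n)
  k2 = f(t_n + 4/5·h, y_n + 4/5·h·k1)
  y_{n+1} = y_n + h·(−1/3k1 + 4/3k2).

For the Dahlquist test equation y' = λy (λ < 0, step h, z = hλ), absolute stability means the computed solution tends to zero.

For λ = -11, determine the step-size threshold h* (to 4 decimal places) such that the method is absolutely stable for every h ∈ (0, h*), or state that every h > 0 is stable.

(-0.9375,0); λ=-11 ⇒ h* = (15/16)/11 = 0.0852.

On y'=λy, z=hλ:
  k1=λy_n ⇒ h·k1=z·y_n;  k2=λ(1+4/5z)y_n ⇒ h·k2=z(1+4/5z)y_n
  y_{n+1}/y_n = 1 − 1/3z + 4/3z(1+4/5z) = 1 + z + 16/15z²
  R(z) = 1 + z + 16/15z².

Boundary: |R(x)|=1, x<0.
x=-0.65: |R|=0.8007
R=1: x+16/15x²=0 ⇒ x=−15/16=-0.9375; min R=1−1/(4·16/15)=0.7656>−1
Confirm numerically:
  x=-0.705: |R|=0.82516 <1
  x=-0.701: |R|=0.82316 <1
  x=-0.436: |R|=0.76677 <1
  x=-0.433: |R|=0.76699 <1
  x=-1.308: |R|=1.51692 >1
  x=-1.166: |R|=1.28419 >1
So |R|<1 on (-0.9375, 0).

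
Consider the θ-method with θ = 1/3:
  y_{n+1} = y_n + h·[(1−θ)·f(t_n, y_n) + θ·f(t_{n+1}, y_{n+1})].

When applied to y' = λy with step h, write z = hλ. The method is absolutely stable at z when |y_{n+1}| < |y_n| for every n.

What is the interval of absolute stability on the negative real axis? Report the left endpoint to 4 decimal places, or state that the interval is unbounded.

z∈(-6.0000,0).

Test eqn y'=λy, z=hλ:
  y_{n+1} = y_n + z·[2/3·y_n + 1/3·y_{n+1}] ⇒ (1 − 1/3z)y_{n+1} = (1 + 2/3z)y_n
  Hence R(z) = (1 + 2/3z)/(1 − 1/3z).

Need |R(x)|<1, x<0.
x=-1.2: |R|=0.1429
R=−1: 1+2/3x = −1+1/3x ⇒ -1/3x=2 ⇒ x=2/(-1/3)=-6.0000
Confirm numerically:
  x=-5.183: |R|=0.90016 <1
  x=-4.209: |R|=0.75156 <1
  x=-3.546: |R|=0.62511 <1
  x=-3.486: |R|=0.61240 <1
  x=-6.596: |R|=1.06211 >1
  x=-6.478: |R|=1.05043 >1
  x=-6.054: |R|=1.00596 >1
Interval (-6.0000, 0).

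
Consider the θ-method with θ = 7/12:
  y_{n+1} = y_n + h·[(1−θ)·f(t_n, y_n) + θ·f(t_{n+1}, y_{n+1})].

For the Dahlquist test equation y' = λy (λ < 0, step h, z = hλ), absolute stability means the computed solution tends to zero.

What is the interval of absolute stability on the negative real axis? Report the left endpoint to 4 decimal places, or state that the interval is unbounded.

Test eqn y'=λy, z=hλ:
  y_{n+1} = y_n + z·[5/12·y_n + 7/12·y_{n+1}] ⇒ (1 − 7/12z)y_{n+1} = (1 + 5/12z)y_n
  ⇒ R(z) = (1 + 5/12z)/(1 − 7/12z).

Solve |R(x)|<1 on ℝ⁻.
x=-0.68: |R|=0.5131
x=-2: |R|=0.0769
x=-10: |R|=0.4634
x=-100: |R|=0.6854
θ=7/12≥1/2 ⇒ |1+5/12x|<|1−7/12x| ∀x<0 ⇒ stable on all of ℝ⁻.

(−∞, 0) — no finite endpoint.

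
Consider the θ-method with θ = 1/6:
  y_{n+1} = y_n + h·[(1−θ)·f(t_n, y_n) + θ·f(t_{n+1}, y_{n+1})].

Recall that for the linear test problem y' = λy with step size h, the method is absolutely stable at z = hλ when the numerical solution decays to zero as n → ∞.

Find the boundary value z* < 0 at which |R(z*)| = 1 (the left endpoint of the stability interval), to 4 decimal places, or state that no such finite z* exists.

On y'=λy, z=hλ:
  y_{n+1} = y_n + z·[5/6·y_n + 1/6·y_{n+1}] ⇒ (1 − 1/6z)y_{n+1} = (1 + 5/6z)y_n
  Hence R(z) = (1 + 5/6z)/(1 − 1/6z).

Boundary: |R(x)|=1, x<0.
x=-1.21: |R|=0.0069
R=−1: 1+5/6x = −1+1/6x ⇒ -2/3x=2 ⇒ x=2/(-2/3)=-3.0000
Confirm numerically:
  x=-2.725: |R|=0.87393 <1
  x=-1.720: |R|=0.33679 <1
  x=-1.568: |R|=0.24313 <1
  x=-3.444: |R|=1.18806 >1
  x=-3.311: |R|=1.13361 >1
Interval (-3.0000, 0).

z* = -3.0000.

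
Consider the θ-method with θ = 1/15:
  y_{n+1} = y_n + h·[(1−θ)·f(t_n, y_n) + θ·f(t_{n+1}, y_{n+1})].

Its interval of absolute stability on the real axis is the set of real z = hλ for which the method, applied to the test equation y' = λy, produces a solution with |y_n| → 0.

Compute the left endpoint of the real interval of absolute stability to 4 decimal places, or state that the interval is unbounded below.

z* = -2.3077.

Set f=λy, z=hλ:
  y_{n+1} = y_n + z·[14/15·y_n + 1/15·y_{n+1}] ⇒ (1 − 1/15z)y_{n+1} = (1 + 14/15z)y_n
  so R(z) = (1 + 14/15z)/(1 − 1/15z).

Need |R(x)|<1, x<0.
x=-0.5: |R|=0.5161
R=−1: 1+14/15x = −1+1/15x ⇒ -13/15x=2 ⇒ x=2/(-13/15)=-2.3077
Confirm numerically:
  x=-2.233: |R|=0.94365 <1
  x=-2.128: |R|=0.86362 <1
  x=-1.642: |R|=0.47999 <1
  x=-1.639: |R|=0.47755 <1
  x=-2.835: |R|=1.38436 >1
  x=-2.383: |R|=1.05632 >1
  x=-2.368: |R|=1.04514 >1
So |R|<1 on (-2.3077, 0).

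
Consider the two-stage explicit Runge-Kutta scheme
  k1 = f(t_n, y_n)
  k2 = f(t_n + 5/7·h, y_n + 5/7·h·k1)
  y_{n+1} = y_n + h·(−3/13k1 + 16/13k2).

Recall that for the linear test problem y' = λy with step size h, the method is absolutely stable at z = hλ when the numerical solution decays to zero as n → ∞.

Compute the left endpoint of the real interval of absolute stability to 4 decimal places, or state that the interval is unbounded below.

Test eqn y'=λy, z=hλ:
  k1=λy_n ⇒ h·k1=z·y_n;  k2=λ(1+5/7z)y_n ⇒ h·k2=z(1+5/7z)y_n
  y_{n+1}/y_n = 1 − 3/13z + 16/13z(1+5/7z) = 1 + z + 80/91z²
  R(z) = 1 + z + 80/91z².

Need |R(x)|<1, x<0.
x=-0.85: |R|=0.7852
R=1: x+80/91x²=0 ⇒ x=−91/80=-1.1375; min R=1−1/(4·80/91)=0.7156>−1
Confirm numerically:
  x=-0.975: |R|=0.86071 <1
  x=-0.656: |R|=0.72232 <1
  x=-0.616: |R|=0.71759 <1
  x=-1.635: |R|=1.71509 >1
  x=-1.421: |R|=1.35416 >1
Interval (-1.1375, 0).

z* = -1.1375.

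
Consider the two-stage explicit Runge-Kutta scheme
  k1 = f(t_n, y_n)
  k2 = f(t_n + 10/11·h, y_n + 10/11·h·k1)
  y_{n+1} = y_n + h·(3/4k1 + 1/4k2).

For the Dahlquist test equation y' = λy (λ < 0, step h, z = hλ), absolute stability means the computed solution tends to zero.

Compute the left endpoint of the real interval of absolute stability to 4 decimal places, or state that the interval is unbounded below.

Set f=λy, z=hλ:
  k1=λy_n ⇒ h·k1=z·y_n;  k2=λ(1+10/11z)y_n ⇒ h·k2=z(1+10/11z)y_n
  y_{n+1}/y_n = 1 + 3/4z + 1/4z(1+10/11z) = 1 + z + 5/22z²
  ⇒ R(z) = 1 + z + 5/22z².

Solve |R(x)|<1 on ℝ⁻.
x=-1.54: |R|=0.0010
R=1: x+5/22x²=0 ⇒ x=−22/5=-4.4000; min R=1−1/(4·5/22)=-0.1000>−1
Confirm numerically:
  x=-3.534: |R|=0.30444 <1
  x=-2.606: |R|=0.06254 <1
  x=-2.001: |R|=0.09100 <1
  x=-1.919: |R|=0.08205 <1
  x=-4.809: |R|=1.44702 >1
  x=-4.723: |R|=1.34671 >1
Stable set (-4.4000, 0).

left endpoint -4.4000.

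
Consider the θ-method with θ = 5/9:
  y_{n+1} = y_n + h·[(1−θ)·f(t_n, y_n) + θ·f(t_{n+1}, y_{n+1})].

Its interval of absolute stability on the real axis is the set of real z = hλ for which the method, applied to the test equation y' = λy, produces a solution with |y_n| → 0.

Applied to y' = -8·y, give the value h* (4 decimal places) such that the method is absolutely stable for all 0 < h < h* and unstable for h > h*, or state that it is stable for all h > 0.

Test eqn y'=λy, z=hλ:
  y_{n+1} = y_n + z·[4/9·y_n + 5/9·y_{n+1}] ⇒ (1 − 5/9z)y_{n+1} = (1 + 4/9z)y_n
  R(z) = (1 + 4/9z)/(1 − 5/9z).

Solve |R(x)|<1 on ℝ⁻.
x=-1.78: |R|=0.1050
x=-2: |R|=0.0526
x=-10: |R|=0.5254
x=-100: |R|=0.7682
θ=5/9≥1/2 ⇒ |1+4/9x|<|1−5/9x| ∀x<0 ⇒ interval (−∞,0).

unbounded; (−∞, 0). Any h>0 works for λ=-8.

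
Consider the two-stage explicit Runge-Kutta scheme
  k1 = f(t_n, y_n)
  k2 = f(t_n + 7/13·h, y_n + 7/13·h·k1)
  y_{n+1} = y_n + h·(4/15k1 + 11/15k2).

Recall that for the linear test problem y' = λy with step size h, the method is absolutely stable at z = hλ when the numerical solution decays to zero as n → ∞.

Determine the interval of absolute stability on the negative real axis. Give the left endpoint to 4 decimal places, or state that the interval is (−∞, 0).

With y'=λy (z=hλ):
  k1=λy_n ⇒ h·k1=z·y_n;  k2=λ(1+7/13z)y_n ⇒ h·k2=z(1+7/13z)y_n
  y_{n+1}/y_n = 1 + 4/15z + 11/15z(1+7/13z) = 1 + z + 77/195z²
  ⇒ R(z) = 1 + z + 77/195z².

Boundary: |R(x)|=1, x<0.
x=-0.73: |R|=0.4804
R=1: x+77/195x²=0 ⇒ x=−195/77=-2.5325; min R=1−1/(4·77/195)=0.3669>−1
Confirm numerically:
  x=-2.385: |R|=0.86112 <1
  x=-2.336: |R|=0.81877 <1
  x=-1.602: |R|=0.41140 <1
  x=-1.268: |R|=0.36688 <1
  x=-2.709: |R|=1.18884 >1
  x=-2.651: |R|=1.12408 >1
Interval (-2.5325, 0).

(-2.5325, 0).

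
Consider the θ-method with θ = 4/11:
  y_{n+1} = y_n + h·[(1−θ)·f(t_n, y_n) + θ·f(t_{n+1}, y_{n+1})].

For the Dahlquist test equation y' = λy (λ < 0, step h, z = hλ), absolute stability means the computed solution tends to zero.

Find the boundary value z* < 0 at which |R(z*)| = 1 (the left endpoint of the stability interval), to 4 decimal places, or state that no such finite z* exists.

Test eqn y'=λy, z=hλ:
  y_{n+1} = y_n + z·[7/11·y_n + 4/11·y_{n+1}] ⇒ (1 − 4/11z)y_{n+1} = (1 + 7/11z)y_n
  so R(z) = (1 + 7/11z)/(1 − 4/11z).

Find x<0 with |R(x)|<1.
x=-1.25: |R|=0.1406
R=−1: 1+7/11x = −1+4/11x ⇒ -3/11x=2 ⇒ x=2/(-3/11)=-7.3333
Confirm numerically:
  x=-6.640: |R|=0.94462 <1
  x=-6.412: |R|=0.92458 <1
  x=-3.564: |R|=0.55226 <1
  x=-7.898: |R|=1.03977 >1
  x=-7.746: |R|=1.02949 >1
  x=-7.388: |R|=1.00404 >1
Interval (-7.3333, 0).

z* = -7.3333.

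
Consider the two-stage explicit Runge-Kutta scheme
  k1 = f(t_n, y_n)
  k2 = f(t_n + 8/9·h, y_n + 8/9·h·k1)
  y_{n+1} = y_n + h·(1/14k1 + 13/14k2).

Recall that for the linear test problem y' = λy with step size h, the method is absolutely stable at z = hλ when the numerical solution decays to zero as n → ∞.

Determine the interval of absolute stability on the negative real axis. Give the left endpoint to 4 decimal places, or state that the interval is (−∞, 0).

Test eqn y'=λy, z=hλ:
  k1=λy_n ⇒ h·k1=z·y_n;  k2=λ(1+8/9z)y_n ⇒ h·k2=z(1+8/9z)y_n
  y_{n+1}/y_n = 1 + 1/14z + 13/14z(1+8/9z) = 1 + z + 52/63z²
  Hence R(z) = 1 + z + 52/63z².

Solve |R(x)|<1 on ℝ⁻.
x=-1.13: |R|=0.9239
R=1: x+52/63x²=0 ⇒ x=−63/52=-1.2115; min R=1−1/(4·52/63)=0.6971>−1
Confirm numerically:
  x=-1.120: |R|=0.91538 <1
  x=-1.048: |R|=0.85854 <1
  x=-1.031: |R|=0.84636 <1
  x=-0.601: |R|=0.69713 <1
  x=-1.683: |R|=1.65493 >1
  x=-1.636: |R|=1.57317 >1
  x=-1.494: |R|=1.34832 >1
Stable set (-1.2115, 0).

z∈(-1.2115,0).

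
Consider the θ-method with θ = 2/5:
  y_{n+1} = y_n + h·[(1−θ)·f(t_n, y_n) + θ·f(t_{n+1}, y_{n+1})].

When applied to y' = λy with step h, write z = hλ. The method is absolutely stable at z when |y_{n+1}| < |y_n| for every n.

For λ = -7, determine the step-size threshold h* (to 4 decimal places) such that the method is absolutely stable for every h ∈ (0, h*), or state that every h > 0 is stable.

(-10.0000,0); λ=-7 ⇒ h* = (10)/7 = 1.4286.

Set f=λy, z=hλ:
  y_{n+1} = y_n + z·[3/5·y_n + 2/5·y_{n+1}] ⇒ (1 − 2/5z)y_{n+1} = (1 + 3/5z)y_n
  so R(z) = (1 + 3/5z)/(1 − 2/5z).

Boundary: |R(x)|=1, x<0.
x=-1.51: |R|=0.0586
R=−1: 1+3/5x = −1+2/5x ⇒ -1/5x=2 ⇒ x=2/(-1/5)=-10.0000
Confirm numerically:
  x=-9.702: |R|=0.98779 <1
  x=-8.966: |R|=0.95491 <1
  x=-5.317: |R|=0.70046 <1
  x=-10.594: |R|=1.02268 >1
  x=-10.550: |R|=1.02107 >1
Interval (-10.0000, 0).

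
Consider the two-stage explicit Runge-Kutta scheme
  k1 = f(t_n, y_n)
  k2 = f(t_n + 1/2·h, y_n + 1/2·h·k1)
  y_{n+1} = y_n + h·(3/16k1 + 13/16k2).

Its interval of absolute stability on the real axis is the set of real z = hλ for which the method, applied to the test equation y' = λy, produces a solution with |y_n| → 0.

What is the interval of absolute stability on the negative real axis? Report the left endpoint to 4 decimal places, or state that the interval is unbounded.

(-2.4615, 0).

On y'=λy, z=hλ:
  k1=λy_n ⇒ h·k1=z·y_n;  k2=λ(1+1/2z)y_n ⇒ h·k2=z(1+1/2z)y_n
  y_{n+1}/y_n = 1 + 3/16z + 13/16z(1+1/2z) = 1 + z + 13/32z²
  R(z) = 1 + z + 13/32z².

Find x<0 with |R(x)|<1.
x=-0.65: |R|=0.5216
R=1: x+13/32x²=0 ⇒ x=−32/13=-2.4615; min R=1−1/(4·13/32)=0.3846>−1
Confirm numerically:
  x=-2.011: |R|=0.63192 <1
  x=-2.000: |R|=0.62500 <1
  x=-1.836: |R|=0.53343 <1
  x=-1.422: |R|=0.39947 <1
  x=-3.049: |R|=1.72766 >1
  x=-2.715: |R|=1.27956 >1
  x=-2.667: |R|=1.22261 >1
So |R|<1 on (-2.4615, 0).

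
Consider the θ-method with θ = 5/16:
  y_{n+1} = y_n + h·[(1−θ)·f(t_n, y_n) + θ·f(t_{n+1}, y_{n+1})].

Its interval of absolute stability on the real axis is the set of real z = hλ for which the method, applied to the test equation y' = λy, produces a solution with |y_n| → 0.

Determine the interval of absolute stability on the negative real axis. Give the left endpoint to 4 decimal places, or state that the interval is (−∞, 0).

On y'=λy, z=hλ:
  y_{n+1} = y_n + z·[11/16·y_n + 5/16·y_{n+1}] ⇒ (1 − 5/16z)y_{n+1} = (1 + 11/16z)y_n
  R(z) = (1 + 11/16z)/(1 − 5/16z).

Boundary: |R(x)|=1, x<0.
x=-0.52: |R|=0.5527
R=−1: 1+11/16x = −1+5/16x ⇒ -3/8x=2 ⇒ x=2/(-3/8)=-5.3333
Confirm numerically:
  x=-5.307: |R|=0.99629 <1
  x=-3.493: |R|=0.67004 <1
  x=-3.130: |R|=0.58231 <1
  x=-3.100: |R|=0.57460 <1
  x=-5.889: |R|=1.07336 >1
  x=-5.828: |R|=1.06575 >1
  x=-5.490: |R|=1.02163 >1
So |R|<1 on (-5.3333, 0).

z∈(-5.3333,0).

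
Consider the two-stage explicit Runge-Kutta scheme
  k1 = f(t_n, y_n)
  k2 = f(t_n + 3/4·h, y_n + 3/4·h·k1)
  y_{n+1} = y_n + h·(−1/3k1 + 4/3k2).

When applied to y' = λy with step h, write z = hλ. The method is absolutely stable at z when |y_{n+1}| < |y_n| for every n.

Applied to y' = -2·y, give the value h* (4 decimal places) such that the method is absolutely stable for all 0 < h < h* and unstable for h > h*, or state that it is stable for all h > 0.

Set f=λy, z=hλ:
  k1=λy_n ⇒ h·k1=z·y_n;  k2=λ(1+3/4z)y_n ⇒ h·k2=z(1+3/4z)y_n
  y_{n+1}/y_n = 1 − 1/3z + 4/3z(1+3/4z) = 1 + z + z²
  ⇒ R(z) = 1 + z + z².

Find x<0 with |R(x)|<1.
x=-0.78: |R|=0.8284
R=1: x+1x²=0 ⇒ x=−1=-1.0000; min R=1−1/(4·1)=0.7500>−1
Confirm numerically:
  x=-0.902: |R|=0.91160 <1
  x=-0.607: |R|=0.76145 <1
  x=-0.533: |R|=0.75109 <1
  x=-0.404: |R|=0.75922 <1
  x=-1.244: |R|=1.30354 >1
  x=-1.190: |R|=1.22610 >1
So |R|<1 on (-1.0000, 0).

(-1.0000,0); λ=-2 ⇒ h* = (1)/2 = 0.5000.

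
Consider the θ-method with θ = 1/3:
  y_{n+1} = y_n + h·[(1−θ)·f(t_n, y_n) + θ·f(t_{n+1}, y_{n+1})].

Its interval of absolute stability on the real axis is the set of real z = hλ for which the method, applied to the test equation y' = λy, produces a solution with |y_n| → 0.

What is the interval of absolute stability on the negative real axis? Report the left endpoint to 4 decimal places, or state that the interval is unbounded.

(-6.0000, 0).

Test eqn y'=λy, z=hλ:
  y_{n+1} = y_n + z·[2/3·y_n + 1/3·y_{n+1}] ⇒ (1 − 1/3z)y_{n+1} = (1 + 2/3z)y_n
  Hence R(z) = (1 + 2/3z)/(1 − 1/3z).

Find x<0 with |R(x)|<1.
x=-0.61: |R|=0.4931
R=−1: 1+2/3x = −1+1/3x ⇒ -1/3x=2 ⇒ x=2/(-1/3)=-6.0000
Confirm numerically:
  x=-4.218: |R|=0.75312 <1
  x=-3.416: |R|=0.59726 <1
  x=-3.116: |R|=0.52845 <1
  x=-6.457: |R|=1.04832 >1
  x=-6.453: |R|=1.04792 >1
  x=-6.022: |R|=1.00244 >1
Stable set (-6.0000, 0).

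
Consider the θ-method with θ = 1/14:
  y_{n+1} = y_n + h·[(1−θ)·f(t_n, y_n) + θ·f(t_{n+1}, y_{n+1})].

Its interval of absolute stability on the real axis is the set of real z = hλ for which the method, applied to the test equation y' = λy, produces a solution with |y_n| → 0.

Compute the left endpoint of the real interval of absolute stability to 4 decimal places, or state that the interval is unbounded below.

On y'=λy, z=hλ:
  y_{n+1} = y_n + z·[13/14·y_n + 1/14·y_{n+1}] ⇒ (1 − 1/14z)y_{n+1} = (1 + 13/14z)y_n
  R(z) = (1 + 13/14z)/(1 − 1/14z).

Boundary: |R(x)|=1, x<0.
x=-1.73: |R|=0.5397
R=−1: 1+13/14x = −1+1/14x ⇒ -6/7x=2 ⇒ x=2/(-6/7)=-2.3333
Confirm numerically:
  x=-2.243: |R|=0.93326 <1
  x=-1.427: |R|=0.29500 <1
  x=-0.960: |R|=0.10160 <1
  x=-2.921: |R|=1.41676 >1
  x=-2.816: |R|=1.34443 >1
  x=-2.360: |R|=1.01956 >1
Interval (-2.3333, 0).

z* = -2.3333.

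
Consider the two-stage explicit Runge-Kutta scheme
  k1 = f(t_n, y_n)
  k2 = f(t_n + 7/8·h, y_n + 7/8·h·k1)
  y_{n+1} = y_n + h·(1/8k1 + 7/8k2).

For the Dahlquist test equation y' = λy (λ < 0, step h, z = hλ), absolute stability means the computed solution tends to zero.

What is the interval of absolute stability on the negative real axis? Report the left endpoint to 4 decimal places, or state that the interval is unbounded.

z∈(-1.3061,0).

With y'=λy (z=hλ):
  k1=λy_n ⇒ h·k1=z·y_n;  k2=λ(1+7/8z)y_n ⇒ h·k2=z(1+7/8z)y_n
  y_{n+1}/y_n = 1 + 1/8z + 7/8z(1+7/8z) = 1 + z + 49/64z²
  so R(z) = 1 + z + 49/64z².

Boundary: |R(x)|=1, x<0.
x=-1.62: |R|=1.3893
R=1: x+49/64x²=0 ⇒ x=−64/49=-1.3061; min R=1−1/(4·49/64)=0.6735>−1
Confirm numerically:
  x=-1.159: |R|=0.86945 <1
  x=-1.145: |R|=0.85875 <1
  x=-1.143: |R|=0.85725 <1
  x=-0.571: |R|=0.67863 <1
  x=-1.687: |R|=1.49195 >1
  x=-1.541: |R|=1.27712 >1
  x=-1.504: |R|=1.22786 >1
So |R|<1 on (-1.3061, 0).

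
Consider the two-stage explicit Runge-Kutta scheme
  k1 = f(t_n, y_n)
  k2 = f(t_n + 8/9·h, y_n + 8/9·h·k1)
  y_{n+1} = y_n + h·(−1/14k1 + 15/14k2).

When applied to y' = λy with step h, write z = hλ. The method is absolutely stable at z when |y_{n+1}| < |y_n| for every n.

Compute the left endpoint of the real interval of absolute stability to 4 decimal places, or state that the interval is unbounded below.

Test eqn y'=λy, z=hλ:
  k1=λy_n ⇒ h·k1=z·y_n;  k2=λ(1+8/9z)y_n ⇒ h·k2=z(1+8/9z)y_n
  y_{n+1}/y_n = 1 − 1/14z + 15/14z(1+8/9z) = 1 + z + 20/21z²
  R(z) = 1 + z + 20/21z².

Need |R(x)|<1, x<0.
x=-1.41: |R|=1.4834
R=1: x+20/21x²=0 ⇒ x=−21/20=-1.0500; min R=1−1/(4·20/21)=0.7375>−1
Confirm numerically:
  x=-0.928: |R|=0.89218 <1
  x=-0.779: |R|=0.79894 <1
  x=-0.771: |R|=0.79513 <1
  x=-0.493: |R|=0.73848 <1
  x=-1.467: |R|=1.58261 >1
  x=-1.278: |R|=1.27751 >1
  x=-1.174: |R|=1.13864 >1
So |R|<1 on (-1.0500, 0).

left endpoint -1.0500.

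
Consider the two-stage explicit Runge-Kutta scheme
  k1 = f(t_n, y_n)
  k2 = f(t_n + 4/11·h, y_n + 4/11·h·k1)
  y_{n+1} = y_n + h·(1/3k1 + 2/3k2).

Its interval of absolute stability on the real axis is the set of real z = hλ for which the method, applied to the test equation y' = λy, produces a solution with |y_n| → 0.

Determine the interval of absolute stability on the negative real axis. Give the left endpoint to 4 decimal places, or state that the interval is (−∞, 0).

With y'=λy (z=hλ):
  k1=λy_n ⇒ h·k1=z·y_n;  k2=λ(1+4/11z)y_n ⇒ h·k2=z(1+4/11z)y_n
  y_{n+1}/y_n = 1 + 1/3z + 2/3z(1+4/11z) = 1 + z + 8/33z²
  Hence R(z) = 1 + z + 8/33z².

Boundary: |R(x)|=1, x<0.
x=-1.61: |R|=0.0184
R=1: x+8/33x²=0 ⇒ x=−33/8=-4.1250; min R=1−1/(4·8/33)=-0.0312>−1
Confirm numerically:
  x=-2.983: |R|=0.17416 <1
  x=-2.871: |R|=0.12722 <1
  x=-2.640: |R|=0.04960 <1
  x=-2.534: |R|=0.02264 <1
  x=-4.671: |R|=1.61827 >1
  x=-4.643: |R|=1.58305 >1
  x=-4.475: |R|=1.37970 >1
Interval (-4.1250, 0).

(-4.1250, 0).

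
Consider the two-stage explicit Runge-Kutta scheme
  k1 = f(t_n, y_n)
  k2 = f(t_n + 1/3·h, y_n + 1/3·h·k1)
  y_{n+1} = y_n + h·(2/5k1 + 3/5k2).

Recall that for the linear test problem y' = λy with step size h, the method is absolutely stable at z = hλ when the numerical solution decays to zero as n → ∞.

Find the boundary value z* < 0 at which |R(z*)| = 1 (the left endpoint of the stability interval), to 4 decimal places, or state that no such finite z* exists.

On y'=λy, z=hλ:
  k1=λy_n ⇒ h·k1=z·y_n;  k2=λ(1+1/3z)y_n ⇒ h·k2=z(1+1/3z)y_n
  y_{n+1}/y_n = 1 + 2/5z + 3/5z(1+1/3z) = 1 + z + 1/5z²
  R(z) = 1 + z + 1/5z².

Boundary: |R(x)|=1, x<0.
x=-1.24: |R|=0.0675
R=1: x+1/5x²=0 ⇒ x=−5=-5.0000; min R=1−1/(4·1/5)=-0.2500>−1
Confirm numerically:
  x=-4.684: |R|=0.70397 <1
  x=-3.662: |R|=0.02005 <1
  x=-3.217: |R|=0.14718 <1
  x=-2.859: |R|=0.22422 <1
  x=-5.582: |R|=1.64974 >1
  x=-5.364: |R|=1.39050 >1
  x=-5.048: |R|=1.04846 >1
Stable set (-5.0000, 0).

left endpoint -5.0000.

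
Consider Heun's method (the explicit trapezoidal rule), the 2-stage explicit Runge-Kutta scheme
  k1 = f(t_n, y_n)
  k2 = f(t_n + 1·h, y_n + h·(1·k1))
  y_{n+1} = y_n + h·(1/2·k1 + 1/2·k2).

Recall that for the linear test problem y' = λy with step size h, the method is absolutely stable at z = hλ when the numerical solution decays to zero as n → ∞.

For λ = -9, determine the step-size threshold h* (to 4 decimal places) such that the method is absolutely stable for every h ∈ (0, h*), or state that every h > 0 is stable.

(-2.0000,0); λ=-9 ⇒ h* = 0.2222.

On y'=λy, z=hλ:
  order 2, 2-stage ⇒ R(z)=1+z+z^2/2
  (e.g. R(-1.21)=0.52205, |R|=0.52205)

Need |R(x)|<1, x<0.
x=-1.21: |R|=0.5221
|R(-2.31)|=1.3580 |R(-2.3)|=1.3450 |R(-1.68)|=0.7312
Bisect:
  x_lo=-2.7582 |R|=2.0456  x_hi=-0.1979 |R|=0.8216
  mid=-1.47806 |R|=0.61427 →hi
  mid=-2.11812 |R|=1.12510 →lo
  mid=-1.79809 |R|=0.81847 →hi
  mid=-1.95811 |R|=0.95898 →hi
  mid=-2.03811 |R|=1.03884 →lo
  mid=-1.99811 |R|=0.99811 →hi
  mid=-2.01811 |R|=1.01827 →lo
  mid=-2.00811 |R|=1.00814 →lo
  ...
  [-2.00014,-1.99998] ⇒ x*=-2.0000
Interval (-2.0000, 0).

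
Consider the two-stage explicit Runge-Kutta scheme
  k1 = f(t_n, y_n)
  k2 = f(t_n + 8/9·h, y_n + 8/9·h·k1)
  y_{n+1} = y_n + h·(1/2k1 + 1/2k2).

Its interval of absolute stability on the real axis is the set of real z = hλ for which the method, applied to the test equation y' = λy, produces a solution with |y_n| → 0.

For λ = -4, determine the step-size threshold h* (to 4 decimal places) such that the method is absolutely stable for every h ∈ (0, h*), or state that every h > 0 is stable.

Set f=λy, z=hλ:
  k1=λy_n ⇒ h·k1=z·y_n;  k2=λ(1+8/9z)y_n ⇒ h·k2=z(1+8/9z)y_n
  y_{n+1}/y_n = 1 + 1/2z + 1/2z(1+8/9z) = 1 + z + 4/9z²
  so R(z) = 1 + z + 4/9z².

Boundary: |R(x)|=1, x<0.
x=-1.43: |R|=0.4788
R=1: x+4/9x²=0 ⇒ x=−9/4=-2.2500; min R=1−1/(4·4/9)=0.4375>−1
Confirm numerically:
  x=-1.796: |R|=0.63761 <1
  x=-1.562: |R|=0.52238 <1
  x=-1.278: |R|=0.44790 <1
  x=-1.021: |R|=0.44231 <1
  x=-2.699: |R|=1.53860 >1
  x=-2.623: |R|=1.43484 >1
Interval (-2.2500, 0).

(-2.2500,0); λ=-4 ⇒ h* = (9/4)/4 = 0.5625.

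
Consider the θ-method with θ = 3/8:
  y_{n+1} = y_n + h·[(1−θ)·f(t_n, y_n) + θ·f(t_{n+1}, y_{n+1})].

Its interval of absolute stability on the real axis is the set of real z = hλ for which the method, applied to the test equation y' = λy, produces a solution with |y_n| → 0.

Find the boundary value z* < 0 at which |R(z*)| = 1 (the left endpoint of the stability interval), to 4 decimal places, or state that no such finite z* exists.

z* = -8.0000.

With y'=λy (z=hλ):
  y_{n+1} = y_n + z·[5/8·y_n + 3/8·y_{n+1}] ⇒ (1 − 3/8z)y_{n+1} = (1 + 5/8z)y_n
  so R(z) = (1 + 5/8z)/(1 − 3/8z).

Boundary: |R(x)|=1, x<0.
x=-1.45: |R|=0.0607
R=−1: 1+5/8x = −1+3/8x ⇒ -1/4x=2 ⇒ x=2/(-1/4)=-8.0000
Confirm numerically:
  x=-6.274: |R|=0.87130 <1
  x=-5.919: |R|=0.83841 <1
  x=-3.678: |R|=0.54587 <1
  x=-8.154: |R|=1.00949 >1
  x=-8.045: |R|=1.00280 >1
Interval (-8.0000, 0).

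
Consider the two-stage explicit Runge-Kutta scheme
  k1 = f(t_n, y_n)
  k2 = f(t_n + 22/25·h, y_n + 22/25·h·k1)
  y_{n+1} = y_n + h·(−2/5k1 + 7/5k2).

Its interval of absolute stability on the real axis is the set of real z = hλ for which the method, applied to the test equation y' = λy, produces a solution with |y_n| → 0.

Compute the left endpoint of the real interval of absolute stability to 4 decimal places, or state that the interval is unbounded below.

On y'=λy, z=hλ:
  k1=λy_n ⇒ h·k1=z·y_n;  k2=λ(1+22/25z)y_n ⇒ h·k2=z(1+22/25z)y_n
  y_{n+1}/y_n = 1 − 2/5z + 7/5z(1+22/25z) = 1 + z + 154/125z²
  R(z) = 1 + z + 154/125z².

Find x<0 with |R(x)|<1.
x=-1.55: |R|=2.4099
R=1: x+154/125x²=0 ⇒ x=−125/154=-0.8117; min R=1−1/(4·154/125)=0.7971>−1
Confirm numerically:
  x=-0.570: |R|=0.83028 <1
  x=-0.409: |R|=0.79709 <1
  x=-0.386: |R|=0.79756 <1
  x=-0.365: |R|=0.79913 <1
  x=-1.296: |R|=1.77329 >1
  x=-1.204: |R|=1.58193 >1
  x=-1.156: |R|=1.49037 >1
So |R|<1 on (-0.8117, 0).

z* = -0.8117.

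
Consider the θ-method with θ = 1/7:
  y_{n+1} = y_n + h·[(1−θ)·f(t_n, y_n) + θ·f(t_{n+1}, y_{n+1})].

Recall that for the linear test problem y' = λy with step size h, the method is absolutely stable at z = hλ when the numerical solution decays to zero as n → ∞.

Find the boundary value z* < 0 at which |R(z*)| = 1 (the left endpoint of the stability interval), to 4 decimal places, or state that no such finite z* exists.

With y'=λy (z=hλ):
  y_{n+1} = y_n + z·[6/7·y_n + 1/7·y_{n+1}] ⇒ (1 − 1/7z)y_{n+1} = (1 + 6/7z)y_n
  R(z) = (1 + 6/7z)/(1 − 1/7z).

Need |R(x)|<1, x<0.
x=-1.54: |R|=0.2623
R=−1: 1+6/7x = −1+1/7x ⇒ -5/7x=2 ⇒ x=2/(-5/7)=-2.8000
Confirm numerically:
  x=-2.532: |R|=0.85942 <1
  x=-2.378: |R|=0.77501 <1
  x=-1.749: |R|=0.39936 <1
  x=-3.355: |R|=1.26799 >1
  x=-2.841: |R|=1.02083 >1
  x=-2.836: |R|=1.01830 >1
So |R|<1 on (-2.8000, 0).

left endpoint -2.8000.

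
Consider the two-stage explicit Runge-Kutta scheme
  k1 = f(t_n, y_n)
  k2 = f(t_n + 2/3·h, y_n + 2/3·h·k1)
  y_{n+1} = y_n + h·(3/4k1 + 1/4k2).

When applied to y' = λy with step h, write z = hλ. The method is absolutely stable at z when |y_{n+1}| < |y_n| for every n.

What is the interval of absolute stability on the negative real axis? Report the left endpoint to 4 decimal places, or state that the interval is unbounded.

With y'=λy (z=hλ):
  k1=λy_n ⇒ h·k1=z·y_n;  k2=λ(1+2/3z)y_n ⇒ h·k2=z(1+2/3z)y_n
  y_{n+1}/y_n = 1 + 3/4z + 1/4z(1+2/3z) = 1 + z + 1/6z²
  Hence R(z) = 1 + z + 1/6z².

Boundary: |R(x)|=1, x<0.
x=-1.28: |R|=0.0069
R=1: x+1/6x²=0 ⇒ x=−6=-6.0000; min R=1−1/(4·1/6)=-0.5000>−1
Confirm numerically:
  x=-5.823: |R|=0.82822 <1
  x=-5.190: |R|=0.29935 <1
  x=-3.027: |R|=0.49988 <1
  x=-6.525: |R|=1.57094 >1
  x=-6.109: |R|=1.11098 >1
Stable set (-6.0000, 0).

z∈(-6.0000,0).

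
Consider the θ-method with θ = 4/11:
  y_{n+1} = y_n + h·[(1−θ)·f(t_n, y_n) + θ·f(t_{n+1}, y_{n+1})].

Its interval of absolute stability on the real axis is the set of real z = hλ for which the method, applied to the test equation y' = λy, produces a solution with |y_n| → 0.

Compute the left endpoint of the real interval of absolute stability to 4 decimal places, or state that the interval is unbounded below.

Set f=λy, z=hλ:
  y_{n+1} = y_n + z·[7/11·y_n + 4/11·y_{n+1}] ⇒ (1 − 4/11z)y_{n+1} = (1 + 7/11z)y_n
  ⇒ R(z) = (1 + 7/11z)/(1 − 4/11z).

Boundary: |R(x)|=1, x<0.
x=-1.6: |R|=0.0115
R=−1: 1+7/11x = −1+4/11x ⇒ -3/11x=2 ⇒ x=2/(-3/11)=-7.3333
Confirm numerically:
  x=-5.211: |R|=0.80006 <1
  x=-4.768: |R|=0.74408 <1
  x=-4.709: |R|=0.73612 <1
  x=-7.910: |R|=1.04057 >1
  x=-7.818: |R|=1.03440 >1
Interval (-7.3333, 0).

left endpoint -7.3333.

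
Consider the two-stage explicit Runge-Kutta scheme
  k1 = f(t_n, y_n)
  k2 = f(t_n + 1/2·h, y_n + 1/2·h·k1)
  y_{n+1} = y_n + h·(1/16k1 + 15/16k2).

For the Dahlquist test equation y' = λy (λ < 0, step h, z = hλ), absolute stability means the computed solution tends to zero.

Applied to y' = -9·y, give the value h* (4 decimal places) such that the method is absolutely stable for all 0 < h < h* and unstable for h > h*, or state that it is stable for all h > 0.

Test eqn y'=λy, z=hλ:
  k1=λy_n ⇒ h·k1=z·y_n;  k2=λ(1+1/2z)y_n ⇒ h·k2=z(1+1/2z)y_n
  y_{n+1}/y_n = 1 + 1/16z + 15/16z(1+1/2z) = 1 + z + 15/32z²
  Hence R(z) = 1 + z + 15/32z².

Find x<0 with |R(x)|<1.
x=-1.28: |R|=0.4880
R=1: x+15/32x²=0 ⇒ x=−32/15=-2.1333; min R=1−1/(4·15/32)=0.4667>−1
Confirm numerically:
  x=-1.916: |R|=0.80481 <1
  x=-1.574: |R|=0.58732 <1
  x=-1.065: |R|=0.46667 <1
  x=-2.438: |R|=1.34818 >1
  x=-2.213: |R|=1.08264 >1
So |R|<1 on (-2.1333, 0).

(-2.1333,0); λ=-9 ⇒ h* = (32/15)/9 = 0.2370.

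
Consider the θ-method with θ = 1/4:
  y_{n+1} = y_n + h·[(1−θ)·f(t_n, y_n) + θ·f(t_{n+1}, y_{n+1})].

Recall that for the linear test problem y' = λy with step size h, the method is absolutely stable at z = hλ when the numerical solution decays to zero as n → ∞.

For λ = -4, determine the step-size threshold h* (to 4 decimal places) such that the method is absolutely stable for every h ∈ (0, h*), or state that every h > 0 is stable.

Set f=λy, z=hλ:
  y_{n+1} = y_n + z·[3/4·y_n + 1/4·y_{n+1}] ⇒ (1 − 1/4z)y_{n+1} = (1 + 3/4z)y_n
  ⇒ R(z) = (1 + 3/4z)/(1 − 1/4z).

Find x<0 with |R(x)|<1.
x=-1.57: |R|=0.1275
R=−1: 1+3/4x = −1+1/4x ⇒ -1/2x=2 ⇒ x=2/(-1/2)=-4.0000
Confirm numerically:
  x=-3.709: |R|=0.92450 <1
  x=-2.631: |R|=0.58709 <1
  x=-2.006: |R|=0.33600 <1
  x=-4.529: |R|=1.12405 >1
  x=-4.102: |R|=1.02518 >1
Stable set (-4.0000, 0).

(-4.0000,0); λ=-4 ⇒ h* = (4)/4 = 1.0000.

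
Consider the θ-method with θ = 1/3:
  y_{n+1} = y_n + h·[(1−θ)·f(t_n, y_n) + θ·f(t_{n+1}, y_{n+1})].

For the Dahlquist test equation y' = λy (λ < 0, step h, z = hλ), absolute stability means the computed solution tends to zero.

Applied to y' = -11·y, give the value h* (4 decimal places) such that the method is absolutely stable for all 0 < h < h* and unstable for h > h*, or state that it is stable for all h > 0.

Test eqn y'=λy, z=hλ:
  y_{n+1} = y_n + z·[2/3·y_n + 1/3·y_{n+1}] ⇒ (1 − 1/3z)y_{n+1} = (1 + 2/3z)y_n
  R(z) = (1 + 2/3z)/(1 − 1/3z).

Find x<0 with |R(x)|<1.
x=-0.43: |R|=0.6239
R=−1: 1+2/3x = −1+1/3x ⇒ -1/3x=2 ⇒ x=2/(-1/3)=-6.0000
Confirm numerically:
  x=-5.229: |R|=0.90631 <1
  x=-4.322: |R|=0.77083 <1
  x=-3.938: |R|=0.70280 <1
  x=-2.633: |R|=0.40227 <1
  x=-6.394: |R|=1.04194 >1
  x=-6.278: |R|=1.02996 >1
Stable set (-6.0000, 0).

(-6.0000,0); λ=-11 ⇒ h* = (6)/11 = 0.5455.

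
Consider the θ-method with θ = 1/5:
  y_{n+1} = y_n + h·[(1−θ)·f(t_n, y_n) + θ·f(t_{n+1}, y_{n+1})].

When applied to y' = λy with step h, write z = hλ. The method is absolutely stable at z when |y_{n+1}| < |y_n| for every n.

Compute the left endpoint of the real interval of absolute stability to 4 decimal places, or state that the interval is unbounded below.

On y'=λy, z=hλ:
  y_{n+1} = y_n + z·[4/5·y_n + 1/5·y_{n+1}] ⇒ (1 − 1/5z)y_{n+1} = (1 + 4/5z)y_n
  so R(z) = (1 + 4/5z)/(1 − 1/5z).

Find x<0 with |R(x)|<1.
x=-0.79: |R|=0.3178
R=−1: 1+4/5x = −1+1/5x ⇒ -3/5x=2 ⇒ x=2/(-3/5)=-3.3333
Confirm numerically:
  x=-2.271: |R|=0.56168 <1
  x=-2.006: |R|=0.43163 <1
  x=-1.430: |R|=0.11198 <1
  x=-3.842: |R|=1.17259 >1
  x=-3.783: |R|=1.15359 >1
  x=-3.495: |R|=1.05709 >1
Stable set (-3.3333, 0).

left endpoint -3.3333.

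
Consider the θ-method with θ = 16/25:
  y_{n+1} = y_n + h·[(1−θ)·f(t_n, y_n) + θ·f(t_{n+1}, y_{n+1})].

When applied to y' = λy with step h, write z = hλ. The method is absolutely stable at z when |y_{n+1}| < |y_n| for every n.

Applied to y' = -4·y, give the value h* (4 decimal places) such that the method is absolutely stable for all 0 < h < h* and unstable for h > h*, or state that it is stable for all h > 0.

(−∞, 0) — no finite endpoint. Any h>0 works for λ=-4.

Set f=λy, z=hλ:
  y_{n+1} = y_n + z·[9/25·y_n + 16/25·y_{n+1}] ⇒ (1 − 16/25z)y_{n+1} = (1 + 9/25z)y_n
  R(z) = (1 + 9/25z)/(1 − 16/25z).

Boundary: |R(x)|=1, x<0.
x=-0.32: |R|=0.7344
x=-2: |R|=0.1228
x=-10: |R|=0.3514
x=-100: |R|=0.5385
θ=16/25≥1/2 ⇒ |1+9/25x|<|1−16/25x| ∀x<0 ⇒ stable on all of ℝ⁻.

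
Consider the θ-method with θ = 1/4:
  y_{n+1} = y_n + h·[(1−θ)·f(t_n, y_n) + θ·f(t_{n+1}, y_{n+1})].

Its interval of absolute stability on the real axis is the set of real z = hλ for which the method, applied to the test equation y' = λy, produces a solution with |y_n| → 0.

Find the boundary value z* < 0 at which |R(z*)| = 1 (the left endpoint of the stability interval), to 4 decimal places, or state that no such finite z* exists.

Test eqn y'=λy, z=hλ:
  y_{n+1} = y_n + z·[3/4·y_n + 1/4·y_{n+1}] ⇒ (1 − 1/4z)y_{n+1} = (1 + 3/4z)y_n
  Hence R(z) = (1 + 3/4z)/(1 − 1/4z).

Find x<0 with |R(x)|<1.
x=-0.34: |R|=0.6866
R=−1: 1+3/4x = −1+1/4x ⇒ -1/2x=2 ⇒ x=2/(-1/2)=-4.0000
Confirm numerically:
  x=-3.020: |R|=0.72080 <1
  x=-2.939: |R|=0.69419 <1
  x=-2.243: |R|=0.43713 <1
  x=-4.599: |R|=1.13932 >1
  x=-4.520: |R|=1.12207 >1
Stable set (-4.0000, 0).

z* = -4.0000.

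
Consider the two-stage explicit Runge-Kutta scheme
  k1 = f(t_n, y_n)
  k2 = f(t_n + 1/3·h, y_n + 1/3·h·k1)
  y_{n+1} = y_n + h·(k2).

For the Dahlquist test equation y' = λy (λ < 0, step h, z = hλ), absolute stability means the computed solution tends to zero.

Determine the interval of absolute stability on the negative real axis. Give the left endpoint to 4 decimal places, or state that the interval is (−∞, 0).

Test eqn y'=λy, z=hλ:
  k1=λy_n ⇒ h·k1=z·y_n;  k2=λ(1+1/3z)y_n ⇒ h·k2=z(1+1/3z)y_n
  y_{n+1}/y_n = 1 + z(1+1/3z) = 1 + z + 1/3z²
  ⇒ R(z) = 1 + z + 1/3z².

Need |R(x)|<1, x<0.
x=-1.02: |R|=0.3268
R=1: x+1/3x²=0 ⇒ x=−3=-3.0000; min R=1−1/(4·1/3)=0.2500>−1
Confirm numerically:
  x=-2.837: |R|=0.84586 <1
  x=-1.769: |R|=0.27412 <1
  x=-1.421: |R|=0.25208 <1
  x=-3.328: |R|=1.36386 >1
  x=-3.271: |R|=1.29548 >1
  x=-3.118: |R|=1.12264 >1
So |R|<1 on (-3.0000, 0).

z∈(-3.0000,0).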